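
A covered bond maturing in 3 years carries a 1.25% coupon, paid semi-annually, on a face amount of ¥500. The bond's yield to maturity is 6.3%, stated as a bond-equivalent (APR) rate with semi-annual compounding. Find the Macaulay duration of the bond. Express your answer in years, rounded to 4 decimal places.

Periodic yield y = 0.0315. Discount each cash flow and weight by its period:
  t   CF        PV=CF/(1+0.0315)^t    t·PV
  1        3.125         3.0296         3.0296
  2        3.125         2.9371         5.8741
  3        3.125         2.8474         8.5421
  4        3.125         2.7604        11.0416
  5        3.125         2.6761        13.3805
  6      503.125       417.6962     2,506.1771
  Σ                    431.9467     2,548.0450
Price P = Σ PV = 431.9467.
Macaulay duration = Σ(t·PV) / P = 2,548.0450 / 431.9467 = 5.89898 half-year periods.
In years: 5.89898 / 2 = 2.94949 years.

2.9495 years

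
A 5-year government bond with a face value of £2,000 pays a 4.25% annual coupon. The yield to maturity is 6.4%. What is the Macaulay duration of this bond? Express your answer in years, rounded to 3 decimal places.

4.587 years

Periodic yield y = 0.064. Discount each cash flow and weight by its year:
  t   CF        PV=CF/(1+0.064)^t    t·PV
  1        85.00        79.8872        79.8872
  2        85.00        75.0820       150.1639
  3        85.00        70.5658       211.6973
  4        85.00        66.3212       265.2848
  5     2,085.00     1,528.9663     7,644.8316
  Σ                  1,820.8225     8,351.8649
Price P = Σ PV = 1,820.8225.
Macaulay duration = Σ(t·PV) / P = 8,351.8649 / 1,820.8225 = 4.58686 years.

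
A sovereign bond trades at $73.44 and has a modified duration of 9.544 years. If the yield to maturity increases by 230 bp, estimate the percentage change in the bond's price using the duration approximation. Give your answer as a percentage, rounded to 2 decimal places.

-21.95%

Duration approximation: ΔP/P ≈ -D_mod · Δy = -9.544 × (+0.023) = -0.219512.
As a percentage: -21.9512%.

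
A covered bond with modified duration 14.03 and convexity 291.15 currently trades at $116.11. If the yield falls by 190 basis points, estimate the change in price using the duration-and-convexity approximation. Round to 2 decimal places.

+$37.05

Duration effect: -D_mod·Δy = -14.03 × (-0.019) = +0.266570
Convexity effect: ½·C·(Δy)² = 0.5 × 291.15 × (-0.019)² = +0.052552575
ΔP/P ≈ +0.266570 + 0.052552575 = +0.319122575
ΔP ≈ 116.11 × (+0.319122575) = +37.05332218325.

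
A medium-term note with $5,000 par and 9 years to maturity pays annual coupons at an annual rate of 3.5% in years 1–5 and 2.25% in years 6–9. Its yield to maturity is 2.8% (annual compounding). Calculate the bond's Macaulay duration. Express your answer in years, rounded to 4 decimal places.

Periodic yield y = 0.028. Discount each cash flow and weight by its year:
  t   CF        PV=CF/(1+0.028)^t    t·PV
  1       175.00       170.2335       170.2335
  2       175.00       165.5968       331.1935
  3       175.00       161.0863       483.2590
  4       175.00       156.6988       626.7951
  5       175.00       152.4307       762.1536
  6       112.50        95.3222       571.9329
  7       112.50        92.7258       649.0808
  8       112.50        90.2002       721.6018
  9     5,112.50     3,987.4504    35,887.0532
  Σ                  5,071.7446    40,203.3033
Price P = Σ PV = 5,071.7446.
Macaulay duration = Σ(t·PV) / P = 40,203.3033 / 5,071.7446 = 7.92692 years.

7.9269 years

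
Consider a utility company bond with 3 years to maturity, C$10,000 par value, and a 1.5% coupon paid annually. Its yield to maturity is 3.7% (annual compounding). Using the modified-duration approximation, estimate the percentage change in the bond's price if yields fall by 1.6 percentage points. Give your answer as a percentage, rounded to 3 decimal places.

+4.558%

Periodic yield y = 0.037. Modified duration first:
  t   CF        PV=CF/(1+0.037)^t    t·PV
  1       150.00       144.6480       144.6480
  2       150.00       139.4870       278.9740
  3    10,150.00     9,101.8521    27,305.5562
  Σ                  9,385.9871    27,729.1783
P = 9,385.9871; D_Mac = 2.95432 yrs; D_mod = 2.95432/(1+0.037) = 2.84891 yrs.
ΔP/P ≈ -D_mod · Δy = -2.84891 × (-0.016) = +0.045583 = +4.5583%.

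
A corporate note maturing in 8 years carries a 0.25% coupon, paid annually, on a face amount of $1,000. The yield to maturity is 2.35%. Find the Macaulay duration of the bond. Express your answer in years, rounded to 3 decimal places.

7.923 years

Periodic yield y = 0.0235. Discount each cash flow and weight by its year:
  t   CF        PV=CF/(1+0.0235)^t    t·PV
  1         2.50         2.4426         2.4426
  2         2.50         2.3865         4.7730
  3         2.50         2.3317         6.9952
  4         2.50         2.2782         9.1127
  5         2.50         2.2259        11.1294
  6         2.50         2.1748        13.0486
  7         2.50         2.1248        14.8738
  8     1,002.50       832.4949     6,659.9596
  Σ                    848.4594     6,722.3349
Price P = Σ PV = 848.4594.
Macaulay duration = Σ(t·PV) / P = 6,722.3349 / 848.4594 = 7.92299 years.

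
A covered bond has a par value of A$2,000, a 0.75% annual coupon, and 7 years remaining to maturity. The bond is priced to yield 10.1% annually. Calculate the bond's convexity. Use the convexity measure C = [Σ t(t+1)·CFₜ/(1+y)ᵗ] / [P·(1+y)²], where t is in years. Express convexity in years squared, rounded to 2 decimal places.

With y = 0.101:
  t   CF        PV=CF/(1+0.101)^t    t·PV        t(t+1)·PV
  1        15.00        13.6240        13.6240          27.2480
  2        15.00        12.3742        24.7484          74.2451
  3        15.00        11.2390        33.7171         134.8685
  4        15.00        10.2080        40.8321         204.1606
  5        15.00         9.2716        46.3580         278.1480
  6        15.00         8.4211        50.5264         353.6850
  7     2,015.00     1,027.4574     7,192.2017      57,537.6135
  Σ                  1,092.5953     7,402.0077      58,609.9687
P = 1,092.5953.
Convexity = Σ t(t+1)·PV / [P·(1+y)²] = 58,609.9687 / (1,092.5953 × 1.212201) = 44.25247.

44.25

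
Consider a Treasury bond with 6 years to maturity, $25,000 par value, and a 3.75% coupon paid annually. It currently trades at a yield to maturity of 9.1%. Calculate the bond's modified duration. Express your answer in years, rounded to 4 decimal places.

4.9432 years

Periodic yield y = 0.091. First find Macaulay duration:
  t   CF        PV=CF/(1+0.091)^t    t·PV
  1       937.50       859.3034       859.3034
  2       937.50       787.6291     1,575.2583
  3       937.50       721.9332     2,165.7997
  4       937.50       661.7170     2,646.8679
  5       937.50       606.5233     3,032.6167
  6    25,937.50    15,380.8243    92,284.9457
  Σ                 19,017.9303   102,564.7916
P = 19,017.9303; Macaulay duration = 102,564.7916 / 19,017.9303 = 5.39306 years.
Modified duration = D_Mac / (1 + y) = 5.39306 / 1.091 = 4.94322 years.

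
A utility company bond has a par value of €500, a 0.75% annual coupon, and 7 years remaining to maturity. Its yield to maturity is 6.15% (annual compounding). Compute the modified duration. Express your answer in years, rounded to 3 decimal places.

6.413 years

Periodic yield y = 0.0615. First find Macaulay duration:
  t   CF        PV=CF/(1+0.0615)^t    t·PV
  1         3.75         3.5327         3.5327
  2         3.75         3.3281         6.6561
  3         3.75         3.1352         9.4057
  4         3.75         2.9536        11.8144
  5         3.75         2.7825        13.9124
  6         3.75         2.6213        15.7276
  7       503.75       331.7226     2,322.0582
  Σ                    350.0760     2,383.1072
P = 350.0760; Macaulay duration = 2,383.1072 / 350.0760 = 6.80740 years.
Modified duration = D_Mac / (1 + y) = 6.80740 / 1.0615 = 6.41300 years.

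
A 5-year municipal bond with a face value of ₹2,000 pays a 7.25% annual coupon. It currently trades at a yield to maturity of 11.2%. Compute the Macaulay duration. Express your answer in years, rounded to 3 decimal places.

4.310 years

Periodic yield y = 0.112. Discount each cash flow and weight by its year:
  t   CF        PV=CF/(1+0.112)^t    t·PV
  1       145.00       130.3957       130.3957
  2       145.00       117.2623       234.5246
  3       145.00       105.4517       316.3551
  4       145.00        94.8307       379.3227
  5     2,145.00     1,261.5468     6,307.7339
  Σ                  1,709.4872     7,368.3321
Price P = Σ PV = 1,709.4872.
Macaulay duration = Σ(t·PV) / P = 7,368.3321 / 1,709.4872 = 4.31026 years.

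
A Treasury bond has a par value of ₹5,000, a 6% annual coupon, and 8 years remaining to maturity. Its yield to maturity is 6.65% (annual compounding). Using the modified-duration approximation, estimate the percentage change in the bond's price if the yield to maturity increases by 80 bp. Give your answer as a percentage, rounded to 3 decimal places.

Periodic yield y = 0.0665. Modified duration first:
  t   CF        PV=CF/(1+0.0665)^t    t·PV
  1       300.00       281.2940       281.2940
  2       300.00       263.7543       527.5086
  3       300.00       247.3083       741.9249
  4       300.00       231.8878       927.5510
  5       300.00       217.4287     1,087.1437
  6       300.00       203.8713     1,223.2278
  7       300.00       191.1592     1,338.1145
  8     5,300.00     3,166.5693    25,332.5541
  Σ                  4,803.2728    31,459.3185
P = 4,803.2728; D_Mac = 6.54956 yrs; D_mod = 6.54956/(1+0.0665) = 6.14117 yrs.
ΔP/P ≈ -D_mod · Δy = -6.14117 × (+0.008) = -0.049129 = -4.9129%.

-4.913%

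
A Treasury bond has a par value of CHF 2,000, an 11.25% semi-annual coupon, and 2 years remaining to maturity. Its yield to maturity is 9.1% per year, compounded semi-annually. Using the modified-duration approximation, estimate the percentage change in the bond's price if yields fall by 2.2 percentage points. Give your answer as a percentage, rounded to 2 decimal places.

+3.89%

Periodic yield y = 0.0455. Modified duration first:
  t   CF        PV=CF/(1+0.0455)^t    t·PV
  1       112.50       107.6040       107.6040
  2       112.50       102.9211       205.8422
  3       112.50        98.4420       295.3260
  4     2,112.50     1,768.0745     7,072.2981
  Σ                  2,077.0417     7,681.0704
P = 2,077.0417; D_Mac = 3.69808 half-year periods = 1.84904 yrs; D_mod = 1.84904/(1+0.0455) = 1.76857 yrs.
ΔP/P ≈ -D_mod · Δy = -1.76857 × (-0.022) = +0.038909 = +3.8909%.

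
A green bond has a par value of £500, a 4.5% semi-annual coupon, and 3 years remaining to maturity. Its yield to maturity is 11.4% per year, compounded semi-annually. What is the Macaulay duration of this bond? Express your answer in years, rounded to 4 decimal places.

2.8207 years

Periodic yield y = 0.057. Discount each cash flow and weight by its period:
  t   CF        PV=CF/(1+0.057)^t    t·PV
  1        11.25        10.6433        10.6433
  2        11.25        10.0694        20.1388
  3        11.25         9.5264        28.5791
  4        11.25         9.0127        36.0506
  5        11.25         8.5266        42.6332
  6       511.25       366.5923     2,199.5541
  Σ                    414.3707     2,337.5991
Price P = Σ PV = 414.3707.
Macaulay duration = Σ(t·PV) / P = 2,337.5991 / 414.3707 = 5.64132 half-year periods.
In years: 5.64132 / 2 = 2.82066 years.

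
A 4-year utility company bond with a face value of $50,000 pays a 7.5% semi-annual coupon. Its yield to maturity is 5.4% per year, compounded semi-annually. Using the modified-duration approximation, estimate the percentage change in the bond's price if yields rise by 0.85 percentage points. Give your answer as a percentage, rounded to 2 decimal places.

-2.94%

Periodic yield y = 0.027. Modified duration first:
  t   CF        PV=CF/(1+0.027)^t    t·PV
  1     1,875.00     1,825.7059     1,825.7059
  2     1,875.00     1,777.7078     3,555.4157
  3     1,875.00     1,730.9716     5,192.9148
  4     1,875.00     1,685.4641     6,741.8563
  5     1,875.00     1,641.1529     8,205.7647
  6     1,875.00     1,598.0068     9,588.0405
  7     1,875.00     1,555.9949    10,891.9642
  8    51,875.00    41,917.4216   335,339.3730
  Σ                 53,732.4256   381,341.0351
P = 53,732.4256; D_Mac = 7.09704 half-year periods = 3.54852 yrs; D_mod = 3.54852/(1+0.027) = 3.45523 yrs.
ΔP/P ≈ -D_mod · Δy = -3.45523 × (+0.0085) = -0.029369 = -2.9369%.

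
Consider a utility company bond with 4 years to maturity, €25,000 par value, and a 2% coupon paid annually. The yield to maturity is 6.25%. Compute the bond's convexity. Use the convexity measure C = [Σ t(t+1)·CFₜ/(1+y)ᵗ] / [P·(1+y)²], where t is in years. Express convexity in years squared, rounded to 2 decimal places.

With y = 0.0625:
  t   CF        PV=CF/(1+0.0625)^t    t·PV        t(t+1)·PV
  1       500.00       470.5882       470.5882         941.1765
  2       500.00       442.9066       885.8131       2,657.4394
  3       500.00       416.8532     1,250.5597       5,002.2390
  4    25,500.00    20,008.9558    80,035.8233     400,179.1166
  Σ                 21,339.3039    82,642.7844     408,779.9715
P = 21,339.3039.
Convexity = Σ t(t+1)·PV / [P·(1+y)²] = 408,779.9715 / (21,339.3039 × 1.128906) = 16.96881.

16.97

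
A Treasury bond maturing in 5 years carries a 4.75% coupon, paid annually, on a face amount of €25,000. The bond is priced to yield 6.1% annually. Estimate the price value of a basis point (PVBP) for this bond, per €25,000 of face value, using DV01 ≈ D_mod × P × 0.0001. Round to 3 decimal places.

Periodic yield y = 0.061.
  t   CF        PV=CF/(1+0.061)^t    t·PV
  1     1,187.50     1,119.2271     1,119.2271
  2     1,187.50     1,054.8795     2,109.7590
  3     1,187.50       994.2314     2,982.6941
  4     1,187.50       937.0701     3,748.2804
  5    26,187.50    19,476.7783    97,383.8915
  Σ                 23,582.1864   107,343.8522
P = 23,582.1864; D_Mac = 4.55190 yrs; D_mod = 4.29020 yrs.
DV01 ≈ 4.29020 × 23,582.1864 × 0.0001 = 10.117234.

€10.117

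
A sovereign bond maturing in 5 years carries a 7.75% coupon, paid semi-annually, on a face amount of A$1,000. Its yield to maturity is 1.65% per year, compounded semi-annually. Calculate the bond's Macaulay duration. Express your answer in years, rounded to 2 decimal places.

4.34 years

Periodic yield y = 0.00825. Discount each cash flow and weight by its period:
  t   CF        PV=CF/(1+0.00825)^t    t·PV
  1        38.75        38.4329        38.4329
  2        38.75        38.1185        76.2369
  3        38.75        37.8065       113.4196
  4        38.75        37.4972       149.9888
  5        38.75        37.1904       185.9519
  6        38.75        36.8861       221.3164
  7        38.75        36.5842       256.0897
  8        38.75        36.2849       290.2792
  9        38.75        35.9880       323.8919
  10    1,038.75       956.8167     9,568.1666
  Σ                  1,291.6054    11,223.7740
Price P = Σ PV = 1,291.6054.
Macaulay duration = Σ(t·PV) / P = 11,223.7740 / 1,291.6054 = 8.68979 half-year periods.
In years: 8.68979 / 2 = 4.34489 years.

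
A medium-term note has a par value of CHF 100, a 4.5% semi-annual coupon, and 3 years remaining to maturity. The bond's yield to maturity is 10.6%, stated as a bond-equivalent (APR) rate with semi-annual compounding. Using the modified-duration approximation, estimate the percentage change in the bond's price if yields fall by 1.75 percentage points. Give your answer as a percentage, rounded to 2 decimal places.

+4.69%

Periodic yield y = 0.053. Modified duration first:
  t   CF        PV=CF/(1+0.053)^t    t·PV
  1         2.25         2.1368         2.1368
  2         2.25         2.0292         4.0584
  3         2.25         1.9271         5.7812
  4         2.25         1.8301         7.3203
  5         2.25         1.7380         8.6898
  6       102.25        75.0055       450.0330
  Σ                     84.6666       478.0195
P = 84.6666; D_Mac = 5.64591 half-year periods = 2.82295 yrs; D_mod = 2.82295/(1+0.053) = 2.68087 yrs.
ΔP/P ≈ -D_mod · Δy = -2.68087 × (-0.0175) = +0.046915 = +4.6915%.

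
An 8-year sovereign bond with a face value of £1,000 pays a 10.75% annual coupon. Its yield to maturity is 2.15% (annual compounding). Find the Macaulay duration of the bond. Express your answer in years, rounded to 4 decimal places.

6.2620 years

Periodic yield y = 0.0215. Discount each cash flow and weight by its year:
  t   CF        PV=CF/(1+0.0215)^t    t·PV
  1       107.50       105.2374       105.2374
  2       107.50       103.0224       206.0448
  3       107.50       100.8541       302.5622
  4       107.50        98.7313       394.9253
  5       107.50        96.6533       483.2664
  6       107.50        94.6190       567.7138
  7       107.50        92.6275       648.3924
  8     1,107.50       934.1933     7,473.5467
  Σ                  1,625.9383    10,181.6891
Price P = Σ PV = 1,625.9383.
Macaulay duration = Σ(t·PV) / P = 10,181.6891 / 1,625.9383 = 6.26204 years.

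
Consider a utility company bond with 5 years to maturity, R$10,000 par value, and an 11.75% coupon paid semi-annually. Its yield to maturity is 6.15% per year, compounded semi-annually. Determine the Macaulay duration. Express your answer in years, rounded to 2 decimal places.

Periodic yield y = 0.03075. Discount each cash flow and weight by its period:
  t   CF        PV=CF/(1+0.03075)^t    t·PV
  1       587.50       569.9733       569.9733
  2       587.50       552.9695     1,105.9390
  3       587.50       536.4730     1,609.4189
  4       587.50       520.4686     2,081.8742
  5       587.50       504.9416     2,524.7080
  6       587.50       489.8779     2,939.2671
  7       587.50       475.2635     3,326.8445
  8       587.50       461.0851     3,688.6811
  9       587.50       447.3297     4,025.9677
  10   10,587.50     7,820.9586    78,209.5863
  Σ                 12,379.3408   100,082.2603
Price P = Σ PV = 12,379.3408.
Macaulay duration = Σ(t·PV) / P = 100,082.2603 / 12,379.3408 = 8.08462 half-year periods.
In years: 8.08462 / 2 = 4.04231 years.

4.04 years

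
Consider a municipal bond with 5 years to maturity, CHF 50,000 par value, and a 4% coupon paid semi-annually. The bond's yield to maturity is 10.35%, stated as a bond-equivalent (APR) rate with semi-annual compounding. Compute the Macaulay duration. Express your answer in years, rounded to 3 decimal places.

4.503 years

Periodic yield y = 0.05175. Discount each cash flow and weight by its period:
  t   CF        PV=CF/(1+0.05175)^t    t·PV
  1     1,000.00       950.7963       950.7963
  2     1,000.00       904.0136     1,808.0272
  3     1,000.00       859.5328     2,578.5983
  4     1,000.00       817.2406     3,268.9623
  5     1,000.00       777.0293     3,885.1465
  6     1,000.00       738.7966     4,432.7795
  7     1,000.00       702.4450     4,917.1153
  8     1,000.00       667.8821     5,343.0572
  9     1,000.00       635.0199     5,715.1788
  10   51,000.00    30,792.5014   307,925.0136
  Σ                 37,845.2575   340,824.6749
Price P = Σ PV = 37,845.2575.
Macaulay duration = Σ(t·PV) / P = 340,824.6749 / 37,845.2575 = 9.00574 half-year periods.
In years: 9.00574 / 2 = 4.50287 years.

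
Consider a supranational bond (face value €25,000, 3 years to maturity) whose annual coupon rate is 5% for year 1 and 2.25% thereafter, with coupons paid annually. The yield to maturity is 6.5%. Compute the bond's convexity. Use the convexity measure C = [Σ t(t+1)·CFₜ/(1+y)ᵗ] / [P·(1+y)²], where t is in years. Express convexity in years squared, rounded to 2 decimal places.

10.01

With y = 0.065:
  t   CF        PV=CF/(1+0.065)^t    t·PV        t(t+1)·PV
  1     1,250.00     1,173.7089     1,173.7089       2,347.4178
  2       562.50       495.9333       991.8667       2,975.6001
  3    25,562.50    21,161.8924    63,485.6772     253,942.7089
  Σ                 22,831.5347    65,651.2528     259,265.7268
P = 22,831.5347.
Convexity = Σ t(t+1)·PV / [P·(1+y)²] = 259,265.7268 / (22,831.5347 × 1.134225) = 10.01177.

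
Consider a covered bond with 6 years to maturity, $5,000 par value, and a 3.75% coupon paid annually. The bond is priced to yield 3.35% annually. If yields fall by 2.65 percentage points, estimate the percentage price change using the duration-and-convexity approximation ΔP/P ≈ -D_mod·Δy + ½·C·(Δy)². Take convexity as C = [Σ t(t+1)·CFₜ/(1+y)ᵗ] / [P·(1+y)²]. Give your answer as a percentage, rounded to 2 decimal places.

+15.30%

With y = 0.0335:
  t   CF        PV=CF/(1+0.0335)^t    t·PV        t(t+1)·PV
  1       187.50       181.4224       181.4224         362.8447
  2       187.50       175.5417       351.0834       1,053.2502
  3       187.50       169.8517       509.5550       2,038.2201
  4       187.50       164.3461       657.3843       3,286.9216
  5       187.50       159.0189       795.0947       4,770.5683
  6     5,187.50     4,256.9174    25,541.5044     178,790.5310
  Σ                  5,107.0982    28,036.0443     190,302.3360
P = 5,107.0982; D_Mac = 5.48962 yrs; D_mod = 5.31168 yrs; C = 34.88582.
Duration effect: -5.31168 × (-0.0265) = +0.140760
Convexity effect: 0.5 × 34.88582 × (-0.0265)² = +0.0122493
ΔP/P ≈ +0.140760 + 0.0122493 = +0.153009 = +15.3009%.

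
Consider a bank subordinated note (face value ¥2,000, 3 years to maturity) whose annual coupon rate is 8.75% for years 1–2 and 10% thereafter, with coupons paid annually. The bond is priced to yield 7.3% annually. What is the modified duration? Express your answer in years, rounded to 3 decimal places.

2.583 years

Periodic yield y = 0.073. First find Macaulay duration:
  t   CF        PV=CF/(1+0.073)^t    t·PV
  1       175.00       163.0941       163.0941
  2       175.00       151.9983       303.9965
  3     2,200.00     1,780.8343     5,342.5029
  Σ                  2,095.9267     5,809.5936
P = 2,095.9267; Macaulay duration = 5,809.5936 / 2,095.9267 = 2.77185 years.
Modified duration = D_Mac / (1 + y) = 2.77185 / 1.073 = 2.58327 years.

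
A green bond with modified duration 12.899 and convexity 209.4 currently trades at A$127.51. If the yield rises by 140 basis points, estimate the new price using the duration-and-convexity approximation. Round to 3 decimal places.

A$107.100

Duration effect: -D_mod·Δy = -12.899 × (+0.014) = -0.180586
Convexity effect: ½·C·(Δy)² = 0.5 × 209.4 × (0.014)² = +0.0205212
ΔP/P ≈ -0.180586 + 0.0205212 = -0.1600648
New price ≈ 127.51 × (1 - 0.1600648) = 107.100137352.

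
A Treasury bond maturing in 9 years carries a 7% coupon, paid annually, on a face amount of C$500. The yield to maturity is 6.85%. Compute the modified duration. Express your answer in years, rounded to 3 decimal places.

6.535 years

Periodic yield y = 0.0685. First find Macaulay duration:
  t   CF        PV=CF/(1+0.0685)^t    t·PV
  1        35.00        32.7562        32.7562
  2        35.00        30.6562        61.3125
  3        35.00        28.6909        86.0728
  4        35.00        26.8516       107.4063
  5        35.00        25.1302       125.6508
  6        35.00        23.5191       141.1147
  7        35.00        22.0113       154.0793
  8        35.00        20.6002       164.8018
  9       535.00       294.7020     2,652.3178
  Σ                    504.9178     3,525.5121
P = 504.9178; Macaulay duration = 3,525.5121 / 504.9178 = 6.98235 years.
Modified duration = D_Mac / (1 + y) = 6.98235 / 1.0685 = 6.53472 years.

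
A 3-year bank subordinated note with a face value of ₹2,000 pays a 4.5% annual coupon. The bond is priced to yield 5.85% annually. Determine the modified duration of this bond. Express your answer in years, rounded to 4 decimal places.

Periodic yield y = 0.0585. First find Macaulay duration:
  t   CF        PV=CF/(1+0.0585)^t    t·PV
  1        90.00        85.0260        85.0260
  2        90.00        80.3269       160.6537
  3     2,090.00     1,762.2751     5,286.8252
  Σ                  1,927.6279     5,532.5049
P = 1,927.6279; Macaulay duration = 5,532.5049 / 1,927.6279 = 2.87011 years.
Modified duration = D_Mac / (1 + y) = 2.87011 / 1.0585 = 2.71149 years.

2.7115 years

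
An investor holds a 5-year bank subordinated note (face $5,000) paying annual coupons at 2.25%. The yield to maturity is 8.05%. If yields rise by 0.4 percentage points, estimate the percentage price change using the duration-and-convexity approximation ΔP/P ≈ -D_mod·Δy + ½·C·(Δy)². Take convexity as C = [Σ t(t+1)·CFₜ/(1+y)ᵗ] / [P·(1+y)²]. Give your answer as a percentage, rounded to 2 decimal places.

-1.74%

With y = 0.0805:
  t   CF        PV=CF/(1+0.0805)^t    t·PV        t(t+1)·PV
  1       112.50       104.1185       104.1185         208.2369
  2       112.50        96.3614       192.7227         578.1682
  3       112.50        89.1822       267.5466       1,070.1865
  4       112.50        82.5379       330.1516       1,650.7581
  5     5,112.50     3,471.4384    17,357.1921     104,143.1524
  Σ                  3,843.6384    18,251.7315     107,650.5021
P = 3,843.6384; D_Mac = 4.74856 yrs; D_mod = 4.39478 yrs; C = 23.98965.
Duration effect: -4.39478 × (+0.004) = -0.017579
Convexity effect: 0.5 × 23.98965 × (0.004)² = +0.0001919
ΔP/P ≈ -0.017579 + 0.0001919 = -0.017387 = -1.7387%.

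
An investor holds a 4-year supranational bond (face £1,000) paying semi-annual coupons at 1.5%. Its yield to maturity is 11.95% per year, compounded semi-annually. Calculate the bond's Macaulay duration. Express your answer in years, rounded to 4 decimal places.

Periodic yield y = 0.05975. Discount each cash flow and weight by its period:
  t   CF        PV=CF/(1+0.05975)^t    t·PV
  1         7.50         7.0771         7.0771
  2         7.50         6.6781        13.3562
  3         7.50         6.3016        18.9048
  4         7.50         5.9463        23.7852
  5         7.50         5.6110        28.0552
  6         7.50         5.2947        31.7682
  7         7.50         4.9962        34.9732
  8     1,007.50       633.3119     5,066.4953
  Σ                    675.2170     5,224.4153
Price P = Σ PV = 675.2170.
Macaulay duration = Σ(t·PV) / P = 5,224.4153 / 675.2170 = 7.73739 half-year periods.
In years: 7.73739 / 2 = 3.86869 years.

3.8687 years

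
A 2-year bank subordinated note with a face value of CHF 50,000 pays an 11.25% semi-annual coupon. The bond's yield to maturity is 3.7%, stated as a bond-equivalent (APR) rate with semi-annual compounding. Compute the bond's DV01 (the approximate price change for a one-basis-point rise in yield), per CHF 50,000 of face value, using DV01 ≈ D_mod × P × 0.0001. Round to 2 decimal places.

Periodic yield y = 0.0185.
  t   CF        PV=CF/(1+0.0185)^t    t·PV
  1     2,812.50     2,761.4138     2,761.4138
  2     2,812.50     2,711.2556     5,422.5112
  3     2,812.50     2,662.0085     7,986.0254
  4    52,812.50    49,078.6483   196,314.5931
  Σ                 57,213.3262   212,484.5436
P = 57,213.3262; D_Mac = 3.71390 half-year periods = 1.85695 yrs; D_mod = 1.82322 yrs.
DV01 ≈ 1.82322 × 57,213.3262 × 0.0001 = 10.431249.

CHF 10.43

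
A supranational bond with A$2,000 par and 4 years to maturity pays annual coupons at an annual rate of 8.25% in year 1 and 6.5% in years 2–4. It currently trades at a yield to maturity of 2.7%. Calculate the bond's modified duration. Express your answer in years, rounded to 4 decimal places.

3.5385 years

Periodic yield y = 0.027. First find Macaulay duration:
  t   CF        PV=CF/(1+0.027)^t    t·PV
  1       165.00       160.6621       160.6621
  2       130.00       123.2544       246.5088
  3       130.00       120.0140       360.0421
  4     2,130.00     1,914.6872     7,658.7487
  Σ                  2,318.6177     8,425.9617
P = 2,318.6177; Macaulay duration = 8,425.9617 / 2,318.6177 = 3.63405 years.
Modified duration = D_Mac / (1 + y) = 3.63405 / 1.027 = 3.53851 years.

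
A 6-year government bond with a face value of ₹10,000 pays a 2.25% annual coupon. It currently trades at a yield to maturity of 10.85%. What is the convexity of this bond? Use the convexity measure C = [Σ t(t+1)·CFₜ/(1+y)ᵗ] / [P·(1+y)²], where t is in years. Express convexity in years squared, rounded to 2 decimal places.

With y = 0.1085:
  t   CF        PV=CF/(1+0.1085)^t    t·PV        t(t+1)·PV
  1       225.00       202.9770       202.9770         405.9540
  2       225.00       183.1096       366.2192       1,098.6576
  3       225.00       165.1868       495.5605       1,982.2420
  4       225.00       149.0183       596.0734       2,980.3668
  5       225.00       134.4324       672.1621       4,032.9727
  6    10,225.00     5,511.2376    33,067.4254     231,471.9778
  Σ                  6,345.9618    35,400.4176     241,972.1709
P = 6,345.9618.
Convexity = Σ t(t+1)·PV / [P·(1+y)²] = 241,972.1709 / (6,345.9618 × 1.228772) = 31.03106.

31.03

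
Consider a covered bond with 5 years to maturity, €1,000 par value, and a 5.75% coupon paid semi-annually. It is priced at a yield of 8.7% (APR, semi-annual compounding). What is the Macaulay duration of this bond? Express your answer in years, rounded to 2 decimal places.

4.37 years

Periodic yield y = 0.0435. Discount each cash flow and weight by its period:
  t   CF        PV=CF/(1+0.0435)^t    t·PV
  1        28.75        27.5515        27.5515
  2        28.75        26.4030        52.8060
  3        28.75        25.3023        75.9070
  4        28.75        24.2476        96.9902
  5        28.75        23.2368       116.1838
  6        28.75        22.2681       133.6086
  7        28.75        21.3398       149.3787
  8        28.75        20.4502       163.6018
  9        28.75        19.5977       176.3796
  10    1,028.75       672.0248     6,720.2482
  Σ                    882.4218     7,712.6554
Price P = Σ PV = 882.4218.
Macaulay duration = Σ(t·PV) / P = 7,712.6554 / 882.4218 = 8.74033 half-year periods.
In years: 8.74033 / 2 = 4.37016 years.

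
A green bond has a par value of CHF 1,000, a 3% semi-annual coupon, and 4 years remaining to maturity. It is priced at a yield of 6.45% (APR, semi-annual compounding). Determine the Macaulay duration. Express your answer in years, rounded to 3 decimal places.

Periodic yield y = 0.03225. Discount each cash flow and weight by its period:
  t   CF        PV=CF/(1+0.03225)^t    t·PV
  1        15.00        14.5314        14.5314
  2        15.00        14.0774        28.1547
  3        15.00        13.6376        40.9127
  4        15.00        13.2115        52.8459
  5        15.00        12.7987        63.9936
  6        15.00        12.3989        74.3932
  7        15.00        12.0115        84.0805
  8     1,015.00       787.3846     6,299.0767
  Σ                    880.0514     6,657.9887
Price P = Σ PV = 880.0514.
Macaulay duration = Σ(t·PV) / P = 6,657.9887 / 880.0514 = 7.56545 half-year periods.
In years: 7.56545 / 2 = 3.78273 years.

3.783 years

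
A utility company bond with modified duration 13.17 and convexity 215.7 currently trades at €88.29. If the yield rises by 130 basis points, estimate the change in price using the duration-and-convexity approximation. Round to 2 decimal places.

Duration effect: -D_mod·Δy = -13.17 × (+0.013) = -0.171210
Convexity effect: ½·C·(Δy)² = 0.5 × 215.7 × (0.013)² = +0.01822665
ΔP/P ≈ -0.171210 + 0.01822665 = -0.15298335
ΔP ≈ 88.29 × (-0.15298335) = -13.5068999715.

-€13.51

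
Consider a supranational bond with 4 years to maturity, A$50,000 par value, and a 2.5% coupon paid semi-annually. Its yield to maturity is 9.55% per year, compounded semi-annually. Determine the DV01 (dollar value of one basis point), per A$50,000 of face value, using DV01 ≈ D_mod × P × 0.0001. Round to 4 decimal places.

A$13.9714

Periodic yield y = 0.04775.
  t   CF        PV=CF/(1+0.04775)^t    t·PV
  1       625.00       596.5163       596.5163
  2       625.00       569.3308     1,138.6616
  3       625.00       543.3842     1,630.1526
  4       625.00       518.6201     2,074.4804
  5       625.00       494.9846     2,474.9229
  6       625.00       472.4262     2,834.5574
  7       625.00       450.8959     3,156.2716
  8    50,625.00    34,858.0975   278,864.7799
  Σ                 38,504.2557   292,770.3427
P = 38,504.2557; D_Mac = 7.60358 half-year periods = 3.80179 yrs; D_mod = 3.62853 yrs.
DV01 ≈ 3.62853 × 38,504.2557 × 0.0001 = 13.971384.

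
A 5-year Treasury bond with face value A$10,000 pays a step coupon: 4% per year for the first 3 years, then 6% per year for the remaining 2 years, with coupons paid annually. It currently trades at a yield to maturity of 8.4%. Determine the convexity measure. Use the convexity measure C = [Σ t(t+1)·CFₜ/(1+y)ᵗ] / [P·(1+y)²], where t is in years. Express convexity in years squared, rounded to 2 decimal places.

With y = 0.084:
  t   CF        PV=CF/(1+0.084)^t    t·PV        t(t+1)·PV
  1       400.00       369.0037       369.0037         738.0074
  2       400.00       340.4093       680.8186       2,042.4558
  3       400.00       314.0307       942.0922       3,768.3687
  4       600.00       434.5444     1,738.1775       8,690.8873
  5    10,600.00     7,082.0576    35,410.2880     212,461.7278
  Σ                  8,540.0457    39,140.3799     227,701.4470
P = 8,540.0457.
Convexity = Σ t(t+1)·PV / [P·(1+y)²] = 227,701.4470 / (8,540.0457 × 1.175056) = 22.69065.

22.69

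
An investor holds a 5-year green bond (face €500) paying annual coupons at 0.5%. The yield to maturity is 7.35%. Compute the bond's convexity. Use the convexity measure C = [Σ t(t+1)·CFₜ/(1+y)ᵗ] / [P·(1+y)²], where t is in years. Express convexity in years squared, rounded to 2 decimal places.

With y = 0.0735:
  t   CF        PV=CF/(1+0.0735)^t    t·PV        t(t+1)·PV
  1         2.50         2.3288         2.3288           4.6577
  2         2.50         2.1694         4.3388          13.0163
  3         2.50         2.0208         6.0625          24.2502
  4         2.50         1.8825         7.5299          37.6497
  5       502.50       352.4730     1,762.3649      10,574.1892
  Σ                    360.8745     1,782.6250      10,653.7631
P = 360.8745.
Convexity = Σ t(t+1)·PV / [P·(1+y)²] = 10,653.7631 / (360.8745 × 1.152402) = 25.61785.

25.62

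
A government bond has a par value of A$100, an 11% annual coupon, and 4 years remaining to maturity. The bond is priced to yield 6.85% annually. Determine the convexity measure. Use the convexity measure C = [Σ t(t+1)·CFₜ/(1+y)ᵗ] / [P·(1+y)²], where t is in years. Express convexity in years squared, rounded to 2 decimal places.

With y = 0.0685:
  t   CF        PV=CF/(1+0.0685)^t    t·PV        t(t+1)·PV
  1        11.00        10.2948        10.2948          20.5896
  2        11.00         9.6348        19.2696          57.8089
  3        11.00         9.0171        27.0514         108.2058
  4       111.00        85.1579       340.6315       1,703.1577
  Σ                    114.1047       397.2474       1,889.7620
P = 114.1047.
Convexity = Σ t(t+1)·PV / [P·(1+y)²] = 1,889.7620 / (114.1047 × 1.141692) = 14.50623.

14.51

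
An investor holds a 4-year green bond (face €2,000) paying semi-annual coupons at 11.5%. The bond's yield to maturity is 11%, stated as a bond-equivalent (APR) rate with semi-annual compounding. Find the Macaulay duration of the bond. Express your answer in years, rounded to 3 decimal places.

Periodic yield y = 0.055. Discount each cash flow and weight by its period:
  t   CF        PV=CF/(1+0.055)^t    t·PV
  1       115.00       109.0047       109.0047
  2       115.00       103.3220       206.6441
  3       115.00        97.9356       293.8067
  4       115.00        92.8299       371.3197
  5       115.00        87.9905       439.9523
  6       115.00        83.4033       500.4196
  7       115.00        79.0552       553.3866
  8     2,115.00     1,378.1316    11,025.0529
  Σ                  2,031.6728    13,499.5866
Price P = Σ PV = 2,031.6728.
Macaulay duration = Σ(t·PV) / P = 13,499.5866 / 2,031.6728 = 6.64457 half-year periods.
In years: 6.64457 / 2 = 3.32228 years.

3.322 years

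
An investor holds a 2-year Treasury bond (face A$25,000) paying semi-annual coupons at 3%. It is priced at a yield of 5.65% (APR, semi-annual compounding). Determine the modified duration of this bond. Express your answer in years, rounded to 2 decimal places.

Periodic yield y = 0.02825. First find Macaulay duration:
  t   CF        PV=CF/(1+0.02825)^t    t·PV
  1       375.00       364.6973       364.6973
  2       375.00       354.6777       709.3553
  3       375.00       344.9333     1,034.7999
  4    25,375.00    22,699.2328    90,796.9310
  Σ                 23,763.5410    92,905.7835
P = 23,763.5410; Macaulay duration = 92,905.7835 / 23,763.5410 = 3.90959 half-year periods = 1.95480 years.
Modified duration = D_Mac / (1 + y) = 1.95480 / 1.02825 = 1.90109 years.

1.90 years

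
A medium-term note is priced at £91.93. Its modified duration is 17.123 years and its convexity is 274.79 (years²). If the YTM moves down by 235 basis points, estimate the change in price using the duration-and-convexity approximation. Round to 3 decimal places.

Duration effect: -D_mod·Δy = -17.123 × (-0.0235) = +0.4023905
Convexity effect: ½·C·(Δy)² = 0.5 × 274.79 × (-0.0235)² = +0.07587638875
ΔP/P ≈ +0.4023905 + 0.07587638875 = +0.47826688875
ΔP ≈ 91.93 × (+0.47826688875) = +43.9670750827875.

+£43.967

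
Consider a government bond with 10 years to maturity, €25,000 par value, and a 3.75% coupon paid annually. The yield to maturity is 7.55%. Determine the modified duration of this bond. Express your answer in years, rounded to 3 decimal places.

Periodic yield y = 0.0755. First find Macaulay duration:
  t   CF        PV=CF/(1+0.0755)^t    t·PV
  1       937.50       871.6876       871.6876
  2       937.50       810.4952     1,620.9904
  3       937.50       753.5985     2,260.7955
  4       937.50       700.6960     2,802.7839
  5       937.50       651.5072     3,257.5359
  6       937.50       605.7714     3,634.6286
  7       937.50       563.2463     3,942.7243
  8       937.50       523.7065     4,189.6519
  9       937.50       486.9423     4,382.4811
  10   25,937.50    12,526.3334   125,263.3340
  Σ                 18,493.9844   152,226.6133
P = 18,493.9844; Macaulay duration = 152,226.6133 / 18,493.9844 = 8.23114 years.
Modified duration = D_Mac / (1 + y) = 8.23114 / 1.0755 = 7.65332 years.

7.653 years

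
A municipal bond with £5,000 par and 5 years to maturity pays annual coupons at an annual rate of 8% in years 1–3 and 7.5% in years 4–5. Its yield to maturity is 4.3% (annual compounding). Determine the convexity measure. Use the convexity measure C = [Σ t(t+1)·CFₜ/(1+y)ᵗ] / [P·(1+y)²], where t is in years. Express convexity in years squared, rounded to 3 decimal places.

22.949

With y = 0.043:
  t   CF        PV=CF/(1+0.043)^t    t·PV        t(t+1)·PV
  1       400.00       383.5091       383.5091         767.0182
  2       400.00       367.6981       735.3962       2,206.1885
  3       400.00       352.5389     1,057.6168       4,230.4670
  4       375.00       316.8794     1,267.5177       6,337.5884
  5     5,375.00     4,354.6868    21,773.4341     130,640.6045
  Σ                  5,775.3124    25,217.4738     144,181.8666
P = 5,775.3124.
Convexity = Σ t(t+1)·PV / [P·(1+y)²] = 144,181.8666 / (5,775.3124 × 1.087849) = 22.94915.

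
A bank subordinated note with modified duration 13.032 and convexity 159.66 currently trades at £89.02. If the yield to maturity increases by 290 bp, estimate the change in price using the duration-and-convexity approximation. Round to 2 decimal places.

-£27.67

Duration effect: -D_mod·Δy = -13.032 × (+0.029) = -0.377928
Convexity effect: ½·C·(Δy)² = 0.5 × 159.66 × (0.029)² = +0.06713703
ΔP/P ≈ -0.377928 + 0.06713703 = -0.31079097
ΔP ≈ 89.02 × (-0.31079097) = -27.6666121494.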